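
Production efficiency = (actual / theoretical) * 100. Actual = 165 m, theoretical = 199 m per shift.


Formula: Efficiency% = (Actual output / Theoretical output) * 100
Efficiency% = (165 / 199) * 100
Efficiency% = 0.829146 * 100 = 82.9146% ≈ 82.9%

82.9%


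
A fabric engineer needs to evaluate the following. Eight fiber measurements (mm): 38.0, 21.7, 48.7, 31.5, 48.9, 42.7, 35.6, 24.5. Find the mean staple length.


Formula: Mean = sum of lengths / count
Sum = 38.0 + 21.7 + 48.7 + 31.5 + 48.9 + 42.7 + 35.6 + 24.5
Sum = 291.6 mm
Mean = 291.6 / 8 = 36.45 mm

36.45 mm


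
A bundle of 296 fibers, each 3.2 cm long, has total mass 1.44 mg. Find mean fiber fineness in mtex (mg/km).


Formula: fineness (mtex) = mass (mg) / total length (km) = (mass_mg / total_length_m) * 1000
Step 1: Convert fiber length: 3.2 cm = 0.032 m
Step 2: Total fiber length = 296 * 0.032 = 9.472 m
Step 3: Linear density = 1.44 mg / 9.472 m = 0.1520 mg/m
Step 4: fineness = 0.1520 * 1000 = 152.0 mtex

152.0 mtex


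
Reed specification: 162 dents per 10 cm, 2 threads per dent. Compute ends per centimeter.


Formula: EPC = (dents per 10 cm * ends per dent) / 10
Step 1: Total ends per 10 cm = 162 * 2 = 324
Step 2: EPC = 324 / 10 = 32.4 ends/cm

32.4 ends/cm


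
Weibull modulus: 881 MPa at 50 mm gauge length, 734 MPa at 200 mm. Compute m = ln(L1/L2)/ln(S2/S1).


Formula: m = ln(L1/L2) / ln(S2/S1)
Step 1: ln(L1/L2) = ln(50/200) = -1.38629
Step 2: S2/S1 = 734/881 = 0.83314
Step 3: ln(S2/S1) = ln(0.83314) = -0.18255
Step 4: m = -1.38629 / -0.18255 = 7.59

7.59 (Weibull m)


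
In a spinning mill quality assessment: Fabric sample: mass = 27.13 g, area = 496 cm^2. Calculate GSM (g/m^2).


Formula: GSM = mass_g / area_m2
Step 1: Convert area: 496 cm^2 = 496 / 10000 = 0.0496 m^2
Step 2: GSM = 27.13 g / 0.0496 m^2 = 547.0 g/m^2

547.0 g/m^2


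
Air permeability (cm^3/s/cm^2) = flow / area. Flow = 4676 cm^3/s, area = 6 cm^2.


Formula: Air Permeability = Airflow / Test Area
AP = 4676 cm^3/s / 6 cm^2
AP = 779.3 cm^3/s/cm^2

779.3 cm^3/s/cm^2


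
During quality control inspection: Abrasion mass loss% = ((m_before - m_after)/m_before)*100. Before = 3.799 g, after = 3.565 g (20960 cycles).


Formula: Mass loss% = ((m_before - m_after) / m_before) * 100
Step 1: Mass loss = 3.799 - 3.565 = 0.234 g
Step 2: Ratio = 0.234 / 3.799 = 0.0615952
Step 3: Mass loss% = 0.0615952 * 100 = 6.15952% ≈ 6.16%

6.16%


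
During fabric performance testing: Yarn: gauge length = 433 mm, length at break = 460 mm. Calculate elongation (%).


Formula: Elongation (%) = ((L_break - L0) / L0) * 100
Step 1: Extension = 460 - 433 = 27 mm
Step 2: Elongation = (27 / 433) * 100
Step 3: Elongation = 0.062356 * 100 = 6.2356% ≈ 6.2%

6.2%


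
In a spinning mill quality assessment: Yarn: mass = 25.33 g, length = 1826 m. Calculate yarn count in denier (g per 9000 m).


Formula: den = (mass_g / length_m) * 9000
Substituting: den = (25.33 / 1826) * 9000
Intermediate: 25.33 / 1826 = 0.01387185 g/m
den = 0.01387185 * 9000 = 124.8 denier

124.8 denier


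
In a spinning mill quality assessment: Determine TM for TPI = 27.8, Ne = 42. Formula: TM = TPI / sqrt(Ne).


Formula: TM = TPI / sqrt(Ne)
Step 1: sqrt(Ne) = sqrt(42) = 6.4807
Step 2: TM = 27.8 / 6.4807 = 4.29

4.29 TM


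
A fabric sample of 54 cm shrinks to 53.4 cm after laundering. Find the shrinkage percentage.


Formula: Shrinkage% = ((L_before - L_after) / L_before) * 100
Step 1: Shrinkage = 54 - 53.4 = 0.6 cm
Step 2: Shrinkage% = (0.6 / 54) * 100
Step 3: Shrinkage% = 0.011111 * 100 = 1.1111% ≈ 1.1%

1.1%


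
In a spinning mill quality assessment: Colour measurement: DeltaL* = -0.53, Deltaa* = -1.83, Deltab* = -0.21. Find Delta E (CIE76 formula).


Formula: Delta E = sqrt(dL*^2 + da*^2 + db*^2)
Step 1: dL*^2 = (-0.53)^2 = 0.2809
Step 2: da*^2 = (-1.83)^2 = 3.3489
Step 3: db*^2 = (-0.21)^2 = 0.0441
Step 4: Sum = 0.2809 + 3.3489 + 0.0441 = 3.6739
Step 5: Delta E = sqrt(3.6739) = 1.92

1.92 Delta E


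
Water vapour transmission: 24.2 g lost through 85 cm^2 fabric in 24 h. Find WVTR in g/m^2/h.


Formula: WVTR = mass_loss / (area * time)
Step 1: Convert area: 85 cm^2 = 0.0085 m^2
Step 2: WVTR = 24.2 g / (0.0085 m^2 * 24 h)
Step 3: WVTR = 24.2 / 0.204 = 118.6 g/m^2/h

118.6 g/m^2/h


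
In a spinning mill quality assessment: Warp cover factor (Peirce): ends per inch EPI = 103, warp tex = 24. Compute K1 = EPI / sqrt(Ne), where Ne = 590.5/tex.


Formula: K1 = EPI / sqrt(Ne), with Ne = 590.5 / tex_warp
Step 1: Ne = 590.5 / 24 = 24.604
Step 2: sqrt(Ne) = sqrt(24.604) = 4.9602
Step 3: K1 = 103 / 4.9602 = 20.8

20.8


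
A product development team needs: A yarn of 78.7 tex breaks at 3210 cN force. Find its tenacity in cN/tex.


Formula: Tenacity = Breaking force / Linear density
Tenacity = 3210 cN / 78.7 tex
Tenacity = 40.79 cN/tex

40.79 cN/tex


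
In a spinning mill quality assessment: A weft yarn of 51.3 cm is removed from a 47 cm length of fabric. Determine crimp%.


Formula: Crimp% = ((L_yarn - L_fabric) / L_fabric) * 100
Step 1: Extension = 51.3 - 47 = 4.3 cm
Step 2: Crimp% = (4.3 / 47) * 100
Step 3: Crimp% = 0.091489 * 100 = 9.1489% ≈ 9.1%

9.1%


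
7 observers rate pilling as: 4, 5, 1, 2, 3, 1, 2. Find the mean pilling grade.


Formula: Mean = sum / count
Sum = 4 + 5 + 1 + 2 + 3 + 1 + 2 = 18
Mean = 18 / 7 = 2.6

2.6


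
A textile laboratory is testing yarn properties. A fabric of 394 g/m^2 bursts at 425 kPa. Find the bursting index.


Formula: Bursting Index = Bursting Strength / Fabric GSM
BI = 425 kPa / 394 g/m^2
BI = 1.079 kPa/(g/m^2)

1.079 kPa/(g/m^2)


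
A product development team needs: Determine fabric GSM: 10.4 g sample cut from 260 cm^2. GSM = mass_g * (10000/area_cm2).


Formula: GSM = mass_g / area_m2
Step 1: Convert area: 260 cm^2 = 260 / 10000 = 0.026 m^2
Step 2: GSM = 10.4 g / 0.026 m^2 = 400.0 g/m^2

400.0 g/m^2


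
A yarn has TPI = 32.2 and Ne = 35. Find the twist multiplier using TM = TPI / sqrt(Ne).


Formula: TM = TPI / sqrt(Ne)
Step 1: sqrt(Ne) = sqrt(35) = 5.9161
Step 2: TM = 32.2 / 5.9161 = 5.44

5.44 TM


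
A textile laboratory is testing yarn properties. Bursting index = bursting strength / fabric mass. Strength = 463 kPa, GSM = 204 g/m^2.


Formula: Bursting Index = Bursting Strength / Fabric GSM
BI = 463 kPa / 204 g/m^2
BI = 2.270 kPa/(g/m^2)

2.270 kPa/(g/m^2)


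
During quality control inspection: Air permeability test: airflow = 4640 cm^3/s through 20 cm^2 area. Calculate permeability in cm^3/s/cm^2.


Formula: Air Permeability = Airflow / Test Area
AP = 4640 cm^3/s / 20 cm^2
AP = 232.0 cm^3/s/cm^2

232.0 cm^3/s/cm^2


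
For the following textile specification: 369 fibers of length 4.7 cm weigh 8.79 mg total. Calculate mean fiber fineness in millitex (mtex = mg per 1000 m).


Formula: fineness (mtex) = mass (mg) / total length (km) = (mass_mg / total_length_m) * 1000
Step 1: Convert fiber length: 4.7 cm = 0.047 m
Step 2: Total fiber length = 369 * 0.047 = 17.343 m
Step 3: Linear density = 8.79 mg / 17.343 m = 0.5068 mg/m
Step 4: fineness = 0.5068 * 1000 = 506.8 mtex

506.8 mtex


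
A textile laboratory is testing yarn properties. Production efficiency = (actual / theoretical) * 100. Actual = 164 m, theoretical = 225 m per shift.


Formula: Efficiency% = (Actual output / Theoretical output) * 100
Efficiency% = (164 / 225) * 100
Efficiency% = 0.728889 * 100 = 72.8889% ≈ 72.9%

72.9%


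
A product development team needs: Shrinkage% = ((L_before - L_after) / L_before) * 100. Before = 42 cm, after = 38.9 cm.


Formula: Shrinkage% = ((L_before - L_after) / L_before) * 100
Step 1: Shrinkage = 42 - 38.9 = 3.1 cm
Step 2: Shrinkage% = (3.1 / 42) * 100
Step 3: Shrinkage% = 0.07381 * 100 = 7.381% ≈ 7.4%

7.4%


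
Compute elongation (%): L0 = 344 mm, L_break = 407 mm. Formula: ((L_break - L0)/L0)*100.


Formula: Elongation (%) = ((L_break - L0) / L0) * 100
Step 1: Extension = 407 - 344 = 63 mm
Step 2: Elongation = (63 / 344) * 100
Step 3: Elongation = 0.18314 * 100 = 18.314% ≈ 18.3%

18.3%


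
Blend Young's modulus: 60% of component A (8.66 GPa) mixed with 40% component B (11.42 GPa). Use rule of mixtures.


Formula: Blend property = (fraction_A * property_A) + (fraction_B * property_B)
Step 1: Contribution A = 60/100 * 8.66 GPa = 5.196 GPa
Step 2: Contribution B = 40/100 * 11.42 GPa = 4.568 GPa
Step 3: Blend Young's modulus = 5.196 + 4.568 = 9.764 GPa

9.764 GPa


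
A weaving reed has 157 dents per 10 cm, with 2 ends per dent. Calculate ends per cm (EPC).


Formula: EPC = (dents per 10 cm * ends per dent) / 10
Step 1: Total ends per 10 cm = 157 * 2 = 314
Step 2: EPC = 314 / 10 = 31.4 ends/cm

31.4 ends/cm


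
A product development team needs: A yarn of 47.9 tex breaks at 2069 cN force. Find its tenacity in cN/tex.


Formula: Tenacity = Breaking force / Linear density
Tenacity = 2069 cN / 47.9 tex
Tenacity = 43.19 cN/tex

43.19 cN/tex


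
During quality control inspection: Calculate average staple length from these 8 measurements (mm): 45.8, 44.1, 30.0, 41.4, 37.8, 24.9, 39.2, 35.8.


Formula: Mean = sum of lengths / count
Sum = 45.8 + 44.1 + 30.0 + 41.4 + 37.8 + 24.9 + 39.2 + 35.8
Sum = 299.0 mm
Mean = 299.0 / 8 = 37.38 mm

37.38 mm


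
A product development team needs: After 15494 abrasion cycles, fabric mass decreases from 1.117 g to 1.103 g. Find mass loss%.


Formula: Mass loss% = ((m_before - m_after) / m_before) * 100
Step 1: Mass loss = 1.117 - 1.103 = 0.014 g
Step 2: Ratio = 0.014 / 1.117 = 0.0125336
Step 3: Mass loss% = 0.0125336 * 100 = 1.25336% ≈ 1.25%

1.25%


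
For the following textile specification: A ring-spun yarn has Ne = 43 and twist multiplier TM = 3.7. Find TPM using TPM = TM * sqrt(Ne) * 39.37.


Formula: TPM = TM * sqrt(Ne) * 39.37
Step 1: sqrt(Ne) = sqrt(43) = 6.5574
Step 2: TM * sqrt(Ne) = 3.7 * 6.5574 = 24.2624
Step 3: TPM = 24.2624 * 39.37 = 955 twists/m

955 twists/m


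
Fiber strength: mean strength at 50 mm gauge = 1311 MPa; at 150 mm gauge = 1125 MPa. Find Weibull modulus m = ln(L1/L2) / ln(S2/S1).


Formula: m = ln(L1/L2) / ln(S2/S1)
Step 1: ln(L1/L2) = ln(50/150) = -1.09861
Step 2: S2/S1 = 1125/1311 = 0.85812
Step 3: ln(S2/S1) = ln(0.85812) = -0.15301
Step 4: m = -1.09861 / -0.15301 = 7.18

7.18 (Weibull m)


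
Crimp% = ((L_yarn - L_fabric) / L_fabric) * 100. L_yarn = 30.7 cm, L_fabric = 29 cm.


Formula: Crimp% = ((L_yarn - L_fabric) / L_fabric) * 100
Step 1: Extension = 30.7 - 29 = 1.7 cm
Step 2: Crimp% = (1.7 / 29) * 100
Step 3: Crimp% = 0.058621 * 100 = 5.8621% ≈ 5.9%

5.9%


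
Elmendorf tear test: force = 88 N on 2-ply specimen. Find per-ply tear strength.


Formula: Per-ply strength = Total force / Number of plies
Per-ply = 88 N / 2
Per-ply = 44 N

44 N


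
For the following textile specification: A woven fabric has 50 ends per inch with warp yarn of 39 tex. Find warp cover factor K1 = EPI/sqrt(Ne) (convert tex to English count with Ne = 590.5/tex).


Formula: K1 = EPI / sqrt(Ne), with Ne = 590.5 / tex_warp
Step 1: Ne = 590.5 / 39 = 15.141
Step 2: sqrt(Ne) = sqrt(15.141) = 3.8911
Step 3: K1 = 50 / 3.8911 = 12.8

12.8


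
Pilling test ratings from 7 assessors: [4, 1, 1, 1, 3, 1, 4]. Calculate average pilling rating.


Formula: Mean = sum / count
Sum = 4 + 1 + 1 + 1 + 3 + 1 + 4 = 15
Mean = 15 / 7 = 2.1

2.1


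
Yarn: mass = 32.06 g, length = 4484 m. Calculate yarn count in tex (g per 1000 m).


Formula: Tex = (mass_g / length_m) * 1000
Substituting: Tex = (32.06 / 4484) * 1000
Intermediate: 32.06 / 4484 = 0.00714987 g/m
Tex = 0.00714987 * 1000 = 7.15 tex

7.15 tex


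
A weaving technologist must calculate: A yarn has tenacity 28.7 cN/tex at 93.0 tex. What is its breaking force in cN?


Formula: Breaking force = Tenacity * Linear density
F = 28.7 cN/tex * 93.0 tex
F = 2669.10 cN

2669.10 cN


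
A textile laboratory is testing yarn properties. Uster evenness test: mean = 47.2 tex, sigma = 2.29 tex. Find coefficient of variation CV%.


Formula: CV% = (standard deviation / mean) * 100
Step 1: Ratio = 2.29 / 47.2 = 0.048517
Step 2: CV% = 0.048517 * 100 = 4.8517% ≈ 4.9%

4.9%


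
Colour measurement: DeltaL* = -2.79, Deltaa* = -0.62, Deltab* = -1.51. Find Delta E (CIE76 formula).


Formula: Delta E = sqrt(dL*^2 + da*^2 + db*^2)
Step 1: dL*^2 = (-2.79)^2 = 7.7841
Step 2: da*^2 = (-0.62)^2 = 0.3844
Step 3: db*^2 = (-1.51)^2 = 2.2801
Step 4: Sum = 7.7841 + 0.3844 + 2.2801 = 10.4486
Step 5: Delta E = sqrt(10.4486) = 3.23

3.23 Delta E


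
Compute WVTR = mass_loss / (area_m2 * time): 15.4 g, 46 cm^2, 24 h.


Formula: WVTR = mass_loss / (area * time)
Step 1: Convert area: 46 cm^2 = 0.0046 m^2
Step 2: WVTR = 15.4 g / (0.0046 m^2 * 24 h)
Step 3: WVTR = 15.4 / 0.1104 = 139.5 g/m^2/h

139.5 g/m^2/h


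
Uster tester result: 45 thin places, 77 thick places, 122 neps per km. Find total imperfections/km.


Formula: Total = thin places + thick places + neps
Total = 45 + 77 + 122
Total = 244 imperfections/km

244 imperfections/km


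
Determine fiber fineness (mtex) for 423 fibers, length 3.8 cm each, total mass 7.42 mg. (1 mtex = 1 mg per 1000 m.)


Formula: fineness (mtex) = mass (mg) / total length (km) = (mass_mg / total_length_m) * 1000
Step 1: Convert fiber length: 3.8 cm = 0.038 m
Step 2: Total fiber length = 423 * 0.038 = 16.074 m
Step 3: Linear density = 7.42 mg / 16.074 m = 0.4616 mg/m
Step 4: fineness = 0.4616 * 1000 = 461.6 mtex

461.6 mtex


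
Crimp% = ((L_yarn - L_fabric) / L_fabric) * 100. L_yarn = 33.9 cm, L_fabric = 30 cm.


Formula: Crimp% = ((L_yarn - L_fabric) / L_fabric) * 100
Step 1: Extension = 33.9 - 30 = 3.9 cm
Step 2: Crimp% = (3.9 / 30) * 100
Step 3: Crimp% = 0.13 * 100 = 13.0%

13.0%


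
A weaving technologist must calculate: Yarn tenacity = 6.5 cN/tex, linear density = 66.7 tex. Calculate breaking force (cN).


Formula: Breaking force = Tenacity * Linear density
F = 6.5 cN/tex * 66.7 tex
F = 433.55 cN

433.55 cN


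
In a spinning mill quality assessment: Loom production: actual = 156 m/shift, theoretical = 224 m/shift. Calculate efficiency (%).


Formula: Efficiency% = (Actual output / Theoretical output) * 100
Efficiency% = (156 / 224) * 100
Efficiency% = 0.696429 * 100 = 69.6429% ≈ 69.6%

69.6%


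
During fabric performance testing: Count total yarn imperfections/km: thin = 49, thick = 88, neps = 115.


Formula: Total = thin places + thick places + neps
Total = 49 + 88 + 115
Total = 252 imperfections/km

252 imperfections/km


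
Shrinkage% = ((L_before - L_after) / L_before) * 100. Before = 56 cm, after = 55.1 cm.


Formula: Shrinkage% = ((L_before - L_after) / L_before) * 100
Step 1: Shrinkage = 56 - 55.1 = 0.9 cm
Step 2: Shrinkage% = (0.9 / 56) * 100
Step 3: Shrinkage% = 0.016071 * 100 = 1.6071% ≈ 1.6%

1.6%


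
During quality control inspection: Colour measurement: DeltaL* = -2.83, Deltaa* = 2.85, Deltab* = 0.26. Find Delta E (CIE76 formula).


Formula: Delta E = sqrt(dL*^2 + da*^2 + db*^2)
Step 1: dL*^2 = (-2.83)^2 = 8.0089
Step 2: da*^2 = 2.85^2 = 8.1225
Step 3: db*^2 = 0.26^2 = 0.0676
Step 4: Sum = 8.0089 + 8.1225 + 0.0676 = 16.199
Step 5: Delta E = sqrt(16.199) = 4.02

4.02 Delta E


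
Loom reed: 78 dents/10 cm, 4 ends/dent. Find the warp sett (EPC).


Formula: EPC = (dents per 10 cm * ends per dent) / 10
Step 1: Total ends per 10 cm = 78 * 4 = 312
Step 2: EPC = 312 / 10 = 31.2 ends/cm

31.2 ends/cm


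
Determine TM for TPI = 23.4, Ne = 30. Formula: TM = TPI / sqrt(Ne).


Formula: TM = TPI / sqrt(Ne)
Step 1: sqrt(Ne) = sqrt(30) = 5.4772
Step 2: TM = 23.4 / 5.4772 = 4.27

4.27 TM


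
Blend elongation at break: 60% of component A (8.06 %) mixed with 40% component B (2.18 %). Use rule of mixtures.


Formula: Blend property = (fraction_A * property_A) + (fraction_B * property_B)
Step 1: Contribution A = 60/100 * 8.06 % = 4.836 %
Step 2: Contribution B = 40/100 * 2.18 % = 0.872 %
Step 3: Blend elongation at break = 4.836 + 0.872 = 5.708 %

5.708 %


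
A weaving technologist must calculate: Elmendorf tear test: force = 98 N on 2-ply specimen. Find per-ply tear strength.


Formula: Per-ply strength = Total force / Number of plies
Per-ply = 98 N / 2
Per-ply = 49 N

49 N


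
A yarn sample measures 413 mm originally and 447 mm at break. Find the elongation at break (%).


Formula: Elongation (%) = ((L_break - L0) / L0) * 100
Step 1: Extension = 447 - 413 = 34 mm
Step 2: Elongation = (34 / 413) * 100
Step 3: Elongation = 0.082324 * 100 = 8.2324% ≈ 8.2%

8.2%


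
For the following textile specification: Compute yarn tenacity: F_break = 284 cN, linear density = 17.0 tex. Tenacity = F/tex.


Formula: Tenacity = Breaking force / Linear density
Tenacity = 284 cN / 17.0 tex
Tenacity = 16.71 cN/tex

16.71 cN/tex


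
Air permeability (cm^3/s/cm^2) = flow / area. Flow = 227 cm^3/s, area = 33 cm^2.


Formula: Air Permeability = Airflow / Test Area
AP = 227 cm^3/s / 33 cm^2
AP = 6.9 cm^3/s/cm^2

6.9 cm^3/s/cm^2


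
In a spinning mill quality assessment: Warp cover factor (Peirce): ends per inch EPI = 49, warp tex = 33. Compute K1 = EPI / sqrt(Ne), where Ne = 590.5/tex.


Formula: K1 = EPI / sqrt(Ne), with Ne = 590.5 / tex_warp
Step 1: Ne = 590.5 / 33 = 17.894
Step 2: sqrt(Ne) = sqrt(17.894) = 4.2301
Step 3: K1 = 49 / 4.2301 = 11.6

11.6


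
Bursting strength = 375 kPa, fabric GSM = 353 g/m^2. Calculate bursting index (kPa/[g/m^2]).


Formula: Bursting Index = Bursting Strength / Fabric GSM
BI = 375 kPa / 353 g/m^2
BI = 1.062 kPa/(g/m^2)

1.062 kPa/(g/m^2)


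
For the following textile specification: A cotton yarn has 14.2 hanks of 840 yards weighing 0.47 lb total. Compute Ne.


Formula: Ne = hanks / mass_lb
Substituting: Ne = 14.2 / 0.47
Ne = 30.2

30.2 Ne


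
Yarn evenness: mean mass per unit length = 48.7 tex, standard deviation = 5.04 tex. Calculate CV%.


Formula: CV% = (standard deviation / mean) * 100
Step 1: Ratio = 5.04 / 48.7 = 0.103491
Step 2: CV% = 0.103491 * 100 = 10.3491% ≈ 10.3%

10.3%


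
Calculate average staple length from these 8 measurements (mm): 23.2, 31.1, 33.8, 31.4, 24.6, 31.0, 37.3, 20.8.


Formula: Mean = sum of lengths / count
Sum = 23.2 + 31.1 + 33.8 + 31.4 + 24.6 + 31.0 + 37.3 + 20.8
Sum = 233.2 mm
Mean = 233.2 / 8 = 29.15 mm

29.15 mm


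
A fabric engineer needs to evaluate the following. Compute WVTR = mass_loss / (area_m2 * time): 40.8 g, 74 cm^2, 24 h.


Formula: WVTR = mass_loss / (area * time)
Step 1: Convert area: 74 cm^2 = 0.0074 m^2
Step 2: WVTR = 40.8 g / (0.0074 m^2 * 24 h)
Step 3: WVTR = 40.8 / 0.1776 = 229.7 g/m^2/h

229.7 g/m^2/h


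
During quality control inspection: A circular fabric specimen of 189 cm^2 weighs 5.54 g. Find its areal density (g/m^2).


Formula: GSM = mass_g / area_m2
Step 1: Convert area: 189 cm^2 = 189 / 10000 = 0.0189 m^2
Step 2: GSM = 5.54 g / 0.0189 m^2 = 293.1 g/m^2

293.1 g/m^2


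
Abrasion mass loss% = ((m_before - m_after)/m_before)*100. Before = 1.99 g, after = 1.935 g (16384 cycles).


Formula: Mass loss% = ((m_before - m_after) / m_before) * 100
Step 1: Mass loss = 1.99 - 1.935 = 0.055 g
Step 2: Ratio = 0.055 / 1.99 = 0.0276382
Step 3: Mass loss% = 0.0276382 * 100 = 2.76382% ≈ 2.76%

2.76%


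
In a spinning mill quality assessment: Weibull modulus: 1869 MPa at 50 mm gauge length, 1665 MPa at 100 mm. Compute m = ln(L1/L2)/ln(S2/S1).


Formula: m = ln(L1/L2) / ln(S2/S1)
Step 1: ln(L1/L2) = ln(50/100) = -0.69315
Step 2: S2/S1 = 1665/1869 = 0.89085
Step 3: ln(S2/S1) = ln(0.89085) = -0.11558
Step 4: m = -0.69315 / -0.11558 = 6.00

6.00 (Weibull m)


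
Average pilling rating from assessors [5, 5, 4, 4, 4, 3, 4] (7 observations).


Formula: Mean = sum / count
Sum = 5 + 5 + 4 + 4 + 4 + 3 + 4 = 29
Mean = 29 / 7 = 4.1

4.1


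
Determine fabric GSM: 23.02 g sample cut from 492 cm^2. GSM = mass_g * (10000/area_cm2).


Formula: GSM = mass_g / area_m2
Step 1: Convert area: 492 cm^2 = 492 / 10000 = 0.0492 m^2
Step 2: GSM = 23.02 g / 0.0492 m^2 = 467.9 g/m^2

467.9 g/m^2


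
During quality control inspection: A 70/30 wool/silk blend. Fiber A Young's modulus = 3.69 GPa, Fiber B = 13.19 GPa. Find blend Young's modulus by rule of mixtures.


Formula: Blend property = (fraction_A * property_A) + (fraction_B * property_B)
Step 1: Contribution A = 70/100 * 3.69 GPa = 2.583 GPa
Step 2: Contribution B = 30/100 * 13.19 GPa = 3.957 GPa
Step 3: Blend Young's modulus = 2.583 + 3.957 = 6.54 GPa

6.54 GPa


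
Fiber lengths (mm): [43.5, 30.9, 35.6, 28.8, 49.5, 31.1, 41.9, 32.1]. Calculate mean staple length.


Formula: Mean = sum of lengths / count
Sum = 43.5 + 30.9 + 35.6 + 28.8 + 49.5 + 31.1 + 41.9 + 32.1
Sum = 293.4 mm
Mean = 293.4 / 8 = 36.68 mm

36.68 mm


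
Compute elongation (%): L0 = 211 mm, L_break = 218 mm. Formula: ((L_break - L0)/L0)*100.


Formula: Elongation (%) = ((L_break - L0) / L0) * 100
Step 1: Extension = 218 - 211 = 7 mm
Step 2: Elongation = (7 / 211) * 100
Step 3: Elongation = 0.033175 * 100 = 3.3175% ≈ 3.3%

3.3%


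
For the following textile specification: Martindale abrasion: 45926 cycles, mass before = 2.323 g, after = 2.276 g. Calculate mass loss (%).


Formula: Mass loss% = ((m_before - m_after) / m_before) * 100
Step 1: Mass loss = 2.323 - 2.276 = 0.047 g
Step 2: Ratio = 0.047 / 2.323 = 0.0202325
Step 3: Mass loss% = 0.0202325 * 100 = 2.02325% ≈ 2.02%

2.02%


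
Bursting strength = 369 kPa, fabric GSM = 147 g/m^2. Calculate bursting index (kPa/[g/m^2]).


Formula: Bursting Index = Bursting Strength / Fabric GSM
BI = 369 kPa / 147 g/m^2
BI = 2.510 kPa/(g/m^2)

2.510 kPa/(g/m^2)


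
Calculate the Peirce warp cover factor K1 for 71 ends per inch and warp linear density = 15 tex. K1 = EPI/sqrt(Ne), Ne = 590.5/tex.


Formula: K1 = EPI / sqrt(Ne), with Ne = 590.5 / tex_warp
Step 1: Ne = 590.5 / 15 = 39.367
Step 2: sqrt(Ne) = sqrt(39.367) = 6.2743
Step 3: K1 = 71 / 6.2743 = 11.3

11.3


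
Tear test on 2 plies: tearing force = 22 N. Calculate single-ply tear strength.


Formula: Per-ply strength = Total force / Number of plies
Per-ply = 22 N / 2
Per-ply = 11 N

11 N


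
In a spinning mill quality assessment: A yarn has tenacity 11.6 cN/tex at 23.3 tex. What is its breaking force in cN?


Formula: Breaking force = Tenacity * Linear density
F = 11.6 cN/tex * 23.3 tex
F = 270.28 cN

270.28 cN


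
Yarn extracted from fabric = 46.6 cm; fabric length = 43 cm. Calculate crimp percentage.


Formula: Crimp% = ((L_yarn - L_fabric) / L_fabric) * 100
Step 1: Extension = 46.6 - 43 = 3.6 cm
Step 2: Crimp% = (3.6 / 43) * 100
Step 3: Crimp% = 0.083721 * 100 = 8.3721% ≈ 8.4%

8.4%


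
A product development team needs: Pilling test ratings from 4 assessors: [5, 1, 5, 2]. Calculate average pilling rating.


Formula: Mean = sum / count
Sum = 5 + 1 + 5 + 2 = 13
Mean = 13 / 4 = 3.3

3.3


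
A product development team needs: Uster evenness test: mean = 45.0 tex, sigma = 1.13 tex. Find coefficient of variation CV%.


Formula: CV% = (standard deviation / mean) * 100
Step 1: Ratio = 1.13 / 45.0 = 0.025111
Step 2: CV% = 0.025111 * 100 = 2.5111% ≈ 2.5%

2.5%


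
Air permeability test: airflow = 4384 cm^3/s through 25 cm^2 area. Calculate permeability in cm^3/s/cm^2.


Formula: Air Permeability = Airflow / Test Area
AP = 4384 cm^3/s / 25 cm^2
AP = 175.4 cm^3/s/cm^2

175.4 cm^3/s/cm^2


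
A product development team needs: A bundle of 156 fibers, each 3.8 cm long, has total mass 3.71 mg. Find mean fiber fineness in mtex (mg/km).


Formula: fineness (mtex) = mass (mg) / total length (km) = (mass_mg / total_length_m) * 1000
Step 1: Convert fiber length: 3.8 cm = 0.038 m
Step 2: Total fiber length = 156 * 0.038 = 5.928 m
Step 3: Linear density = 3.71 mg / 5.928 m = 0.6258 mg/m
Step 4: fineness = 0.6258 * 1000 = 625.8 mtex

625.8 mtex


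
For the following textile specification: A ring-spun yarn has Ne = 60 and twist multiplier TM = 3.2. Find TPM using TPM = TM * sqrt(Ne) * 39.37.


Formula: TPM = TM * sqrt(Ne) * 39.37
Step 1: sqrt(Ne) = sqrt(60) = 7.746
Step 2: TM * sqrt(Ne) = 3.2 * 7.746 = 24.7872
Step 3: TPM = 24.7872 * 39.37 = 976 twists/m

976 twists/m


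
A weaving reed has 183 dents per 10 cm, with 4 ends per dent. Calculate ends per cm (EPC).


Formula: EPC = (dents per 10 cm * ends per dent) / 10
Step 1: Total ends per 10 cm = 183 * 4 = 732
Step 2: EPC = 732 / 10 = 73.2 ends/cm

73.2 ends/cm


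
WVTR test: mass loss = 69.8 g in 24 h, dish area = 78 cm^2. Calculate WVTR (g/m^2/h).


Formula: WVTR = mass_loss / (area * time)
Step 1: Convert area: 78 cm^2 = 0.0078 m^2
Step 2: WVTR = 69.8 g / (0.0078 m^2 * 24 h)
Step 3: WVTR = 69.8 / 0.1872 = 372.9 g/m^2/h

372.9 g/m^2/h


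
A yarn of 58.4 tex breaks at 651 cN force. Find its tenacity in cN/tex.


Formula: Tenacity = Breaking force / Linear density
Tenacity = 651 cN / 58.4 tex
Tenacity = 11.15 cN/tex

11.15 cN/tex


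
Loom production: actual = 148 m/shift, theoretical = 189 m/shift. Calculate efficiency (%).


Formula: Efficiency% = (Actual output / Theoretical output) * 100
Efficiency% = (148 / 189) * 100
Efficiency% = 0.783069 * 100 = 78.3069% ≈ 78.3%

78.3%


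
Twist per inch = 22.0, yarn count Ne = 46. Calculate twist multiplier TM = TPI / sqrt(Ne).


Formula: TM = TPI / sqrt(Ne)
Step 1: sqrt(Ne) = sqrt(46) = 6.7823
Step 2: TM = 22.0 / 6.7823 = 3.24

3.24 TM


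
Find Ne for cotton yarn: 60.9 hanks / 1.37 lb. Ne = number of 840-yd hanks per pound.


Formula: Ne = hanks / mass_lb
Substituting: Ne = 60.9 / 1.37
Ne = 44.5

44.5 Ne


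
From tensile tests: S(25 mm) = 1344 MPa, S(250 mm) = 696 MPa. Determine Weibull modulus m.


Formula: m = ln(L1/L2) / ln(S2/S1)
Step 1: ln(L1/L2) = ln(25/250) = -2.30259
Step 2: S2/S1 = 696/1344 = 0.51786
Step 3: ln(S2/S1) = ln(0.51786) = -0.65805
Step 4: m = -2.30259 / -0.65805 = 3.50

3.50 (Weibull m)


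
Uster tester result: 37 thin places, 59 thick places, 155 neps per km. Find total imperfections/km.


Formula: Total = thin places + thick places + neps
Total = 37 + 59 + 155
Total = 251 imperfections/km

251 imperfections/km


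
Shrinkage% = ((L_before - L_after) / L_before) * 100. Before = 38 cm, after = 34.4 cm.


Formula: Shrinkage% = ((L_before - L_after) / L_before) * 100
Step 1: Shrinkage = 38 - 34.4 = 3.6 cm
Step 2: Shrinkage% = (3.6 / 38) * 100
Step 3: Shrinkage% = 0.094737 * 100 = 9.4737% ≈ 9.5%

9.5%


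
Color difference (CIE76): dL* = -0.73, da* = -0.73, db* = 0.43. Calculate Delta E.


Formula: Delta E = sqrt(dL*^2 + da*^2 + db*^2)
Step 1: dL*^2 = (-0.73)^2 = 0.5329
Step 2: da*^2 = (-0.73)^2 = 0.5329
Step 3: db*^2 = 0.43^2 = 0.1849
Step 4: Sum = 0.5329 + 0.5329 + 0.1849 = 1.2507
Step 5: Delta E = sqrt(1.2507) = 1.12

1.12 Delta E


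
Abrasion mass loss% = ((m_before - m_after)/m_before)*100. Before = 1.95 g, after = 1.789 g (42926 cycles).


Formula: Mass loss% = ((m_before - m_after) / m_before) * 100
Step 1: Mass loss = 1.95 - 1.789 = 0.161 g
Step 2: Ratio = 0.161 / 1.95 = 0.0825641
Step 3: Mass loss% = 0.0825641 * 100 = 8.25641% ≈ 8.26%

8.26%


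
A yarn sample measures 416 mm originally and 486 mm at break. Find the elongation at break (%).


Formula: Elongation (%) = ((L_break - L0) / L0) * 100
Step 1: Extension = 486 - 416 = 70 mm
Step 2: Elongation = (70 / 416) * 100
Step 3: Elongation = 0.168269 * 100 = 16.8269% ≈ 16.8%

16.8%


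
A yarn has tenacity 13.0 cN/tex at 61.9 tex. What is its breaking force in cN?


Formula: Breaking force = Tenacity * Linear density
F = 13.0 cN/tex * 61.9 tex
F = 804.70 cN

804.70 cN


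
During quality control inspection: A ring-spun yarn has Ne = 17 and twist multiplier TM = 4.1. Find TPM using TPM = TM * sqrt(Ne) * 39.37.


Formula: TPM = TM * sqrt(Ne) * 39.37
Step 1: sqrt(Ne) = sqrt(17) = 4.1231
Step 2: TM * sqrt(Ne) = 4.1 * 4.1231 = 16.9047
Step 3: TPM = 16.9047 * 39.37 = 666 twists/m

666 twists/m


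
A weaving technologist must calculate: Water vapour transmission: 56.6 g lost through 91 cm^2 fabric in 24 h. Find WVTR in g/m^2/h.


Formula: WVTR = mass_loss / (area * time)
Step 1: Convert area: 91 cm^2 = 0.0091 m^2
Step 2: WVTR = 56.6 g / (0.0091 m^2 * 24 h)
Step 3: WVTR = 56.6 / 0.2184 = 259.2 g/m^2/h

259.2 g/m^2/h


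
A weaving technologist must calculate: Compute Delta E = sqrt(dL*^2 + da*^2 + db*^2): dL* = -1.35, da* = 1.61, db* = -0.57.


Formula: Delta E = sqrt(dL*^2 + da*^2 + db*^2)
Step 1: dL*^2 = (-1.35)^2 = 1.8225
Step 2: da*^2 = 1.61^2 = 2.5921
Step 3: db*^2 = (-0.57)^2 = 0.3249
Step 4: Sum = 1.8225 + 2.5921 + 0.3249 = 4.7395
Step 5: Delta E = sqrt(4.7395) = 2.18

2.18 Delta E


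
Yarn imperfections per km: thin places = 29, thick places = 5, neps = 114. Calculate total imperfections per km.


Formula: Total = thin places + thick places + neps
Total = 29 + 5 + 114
Total = 148 imperfections/km

148 imperfections/km


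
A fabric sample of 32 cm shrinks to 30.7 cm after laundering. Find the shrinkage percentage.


Formula: Shrinkage% = ((L_before - L_after) / L_before) * 100
Step 1: Shrinkage = 32 - 30.7 = 1.3 cm
Step 2: Shrinkage% = (1.3 / 32) * 100
Step 3: Shrinkage% = 0.040625 * 100 = 4.0625% ≈ 4.1%

4.1%


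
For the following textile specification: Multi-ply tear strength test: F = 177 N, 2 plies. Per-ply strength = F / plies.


Formula: Per-ply strength = Total force / Number of plies
Per-ply = 177 N / 2
Per-ply = 88.5 N

88.5 N


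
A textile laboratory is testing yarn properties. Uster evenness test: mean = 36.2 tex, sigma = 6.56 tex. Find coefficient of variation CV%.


Formula: CV% = (standard deviation / mean) * 100
Step 1: Ratio = 6.56 / 36.2 = 0.181215
Step 2: CV% = 0.181215 * 100 = 18.1215% ≈ 18.1%

18.1%


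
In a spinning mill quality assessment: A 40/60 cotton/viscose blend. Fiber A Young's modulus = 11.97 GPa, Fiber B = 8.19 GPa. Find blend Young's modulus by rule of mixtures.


Formula: Blend property = (fraction_A * property_A) + (fraction_B * property_B)
Step 1: Contribution A = 40/100 * 11.97 GPa = 4.788 GPa
Step 2: Contribution B = 60/100 * 8.19 GPa = 4.914 GPa
Step 3: Blend Young's modulus = 4.788 + 4.914 = 9.702 GPa

9.702 GPa


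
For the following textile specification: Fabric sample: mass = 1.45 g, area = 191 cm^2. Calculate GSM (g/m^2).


Formula: GSM = mass_g / area_m2
Step 1: Convert area: 191 cm^2 = 191 / 10000 = 0.0191 m^2
Step 2: GSM = 1.45 g / 0.0191 m^2 = 75.9 g/m^2

75.9 g/m^2


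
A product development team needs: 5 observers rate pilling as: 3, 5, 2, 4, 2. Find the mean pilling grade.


Formula: Mean = sum / count
Sum = 3 + 5 + 2 + 4 + 2 = 16
Mean = 16 / 5 = 3.2

3.2


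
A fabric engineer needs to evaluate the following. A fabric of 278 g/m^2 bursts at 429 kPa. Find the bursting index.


Formula: Bursting Index = Bursting Strength / Fabric GSM
BI = 429 kPa / 278 g/m^2
BI = 1.543 kPa/(g/m^2)

1.543 kPa/(g/m^2)


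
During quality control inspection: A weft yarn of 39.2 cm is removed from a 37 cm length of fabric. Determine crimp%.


Formula: Crimp% = ((L_yarn - L_fabric) / L_fabric) * 100
Step 1: Extension = 39.2 - 37 = 2.2 cm
Step 2: Crimp% = (2.2 / 37) * 100
Step 3: Crimp% = 0.059459 * 100 = 5.9459% ≈ 5.9%

5.9%


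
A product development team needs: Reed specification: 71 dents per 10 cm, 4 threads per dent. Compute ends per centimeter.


Formula: EPC = (dents per 10 cm * ends per dent) / 10
Step 1: Total ends per 10 cm = 71 * 4 = 284
Step 2: EPC = 284 / 10 = 28.4 ends/cm

28.4 ends/cm


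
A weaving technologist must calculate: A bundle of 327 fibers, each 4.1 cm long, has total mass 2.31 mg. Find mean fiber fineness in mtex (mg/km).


Formula: fineness (mtex) = mass (mg) / total length (km) = (mass_mg / total_length_m) * 1000
Step 1: Convert fiber length: 4.1 cm = 0.041 m
Step 2: Total fiber length = 327 * 0.041 = 13.407 m
Step 3: Linear density = 2.31 mg / 13.407 m = 0.1723 mg/m
Step 4: fineness = 0.1723 * 1000 = 172.3 mtex

172.3 mtex


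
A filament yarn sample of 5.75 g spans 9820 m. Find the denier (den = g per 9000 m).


Formula: den = (mass_g / length_m) * 9000
Substituting: den = (5.75 / 9820) * 9000
Intermediate: 5.75 / 9820 = 0.00058554 g/m
den = 0.00058554 * 9000 = 5.3 denier

5.3 denier


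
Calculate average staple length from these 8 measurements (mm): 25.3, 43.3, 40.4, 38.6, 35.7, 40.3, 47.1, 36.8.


Formula: Mean = sum of lengths / count
Sum = 25.3 + 43.3 + 40.4 + 38.6 + 35.7 + 40.3 + 47.1 + 36.8
Sum = 307.5 mm
Mean = 307.5 / 8 = 38.44 mm

38.44 mm


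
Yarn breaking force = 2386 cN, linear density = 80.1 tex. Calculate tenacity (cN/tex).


Formula: Tenacity = Breaking force / Linear density
Tenacity = 2386 cN / 80.1 tex
Tenacity = 29.79 cN/tex

29.79 cN/tex


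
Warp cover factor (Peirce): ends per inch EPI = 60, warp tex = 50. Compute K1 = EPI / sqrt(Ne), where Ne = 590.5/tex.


Formula: K1 = EPI / sqrt(Ne), with Ne = 590.5 / tex_warp
Step 1: Ne = 590.5 / 50 = 11.81
Step 2: sqrt(Ne) = sqrt(11.81) = 3.4366
Step 3: K1 = 60 / 3.4366 = 17.5

17.5


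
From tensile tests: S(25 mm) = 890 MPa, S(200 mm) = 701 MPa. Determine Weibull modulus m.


Formula: m = ln(L1/L2) / ln(S2/S1)
Step 1: ln(L1/L2) = ln(25/200) = -2.07944
Step 2: S2/S1 = 701/890 = 0.78764
Step 3: ln(S2/S1) = ln(0.78764) = -0.23871
Step 4: m = -2.07944 / -0.23871 = 8.71

8.71 (Weibull m)


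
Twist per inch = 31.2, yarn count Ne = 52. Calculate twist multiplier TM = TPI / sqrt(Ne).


Formula: TM = TPI / sqrt(Ne)
Step 1: sqrt(Ne) = sqrt(52) = 7.2111
Step 2: TM = 31.2 / 7.2111 = 4.33

4.33 TM


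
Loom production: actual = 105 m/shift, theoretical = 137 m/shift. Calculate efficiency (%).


Formula: Efficiency% = (Actual output / Theoretical output) * 100
Efficiency% = (105 / 137) * 100
Efficiency% = 0.766423 * 100 = 76.6423% ≈ 76.6%

76.6%


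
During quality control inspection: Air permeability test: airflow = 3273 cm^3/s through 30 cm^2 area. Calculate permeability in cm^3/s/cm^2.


Formula: Air Permeability = Airflow / Test Area
AP = 3273 cm^3/s / 30 cm^2
AP = 109.1 cm^3/s/cm^2

109.1 cm^3/s/cm^2


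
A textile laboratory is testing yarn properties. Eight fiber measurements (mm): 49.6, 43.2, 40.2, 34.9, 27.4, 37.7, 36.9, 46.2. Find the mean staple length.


Formula: Mean = sum of lengths / count
Sum = 49.6 + 43.2 + 40.2 + 34.9 + 27.4 + 37.7 + 36.9 + 46.2
Sum = 316.1 mm
Mean = 316.1 / 8 = 39.51 mm

39.51 mm


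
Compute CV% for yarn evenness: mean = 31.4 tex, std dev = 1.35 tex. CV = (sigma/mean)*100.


Formula: CV% = (standard deviation / mean) * 100
Step 1: Ratio = 1.35 / 31.4 = 0.042994
Step 2: CV% = 0.042994 * 100 = 4.2994% ≈ 4.3%

4.3%


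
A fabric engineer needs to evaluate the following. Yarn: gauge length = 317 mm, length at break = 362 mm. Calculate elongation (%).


Formula: Elongation (%) = ((L_break - L0) / L0) * 100
Step 1: Extension = 362 - 317 = 45 mm
Step 2: Elongation = (45 / 317) * 100
Step 3: Elongation = 0.141956 * 100 = 14.1956% ≈ 14.2%

14.2%


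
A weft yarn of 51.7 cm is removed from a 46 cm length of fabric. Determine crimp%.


Formula: Crimp% = ((L_yarn - L_fabric) / L_fabric) * 100
Step 1: Extension = 51.7 - 46 = 5.7 cm
Step 2: Crimp% = (5.7 / 46) * 100
Step 3: Crimp% = 0.123913 * 100 = 12.3913% ≈ 12.4%

12.4%


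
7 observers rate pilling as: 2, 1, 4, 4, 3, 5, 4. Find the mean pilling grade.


Formula: Mean = sum / count
Sum = 2 + 1 + 4 + 4 + 3 + 5 + 4 = 23
Mean = 23 / 7 = 3.3

3.3


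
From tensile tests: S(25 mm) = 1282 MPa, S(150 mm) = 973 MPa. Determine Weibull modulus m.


Formula: m = ln(L1/L2) / ln(S2/S1)
Step 1: ln(L1/L2) = ln(25/150) = -1.79176
Step 2: S2/S1 = 973/1282 = 0.75897
Step 3: ln(S2/S1) = ln(0.75897) = -0.27579
Step 4: m = -1.79176 / -0.27579 = 6.50

6.50 (Weibull m)


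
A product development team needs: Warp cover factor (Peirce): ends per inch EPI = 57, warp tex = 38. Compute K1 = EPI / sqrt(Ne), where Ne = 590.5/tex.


Formula: K1 = EPI / sqrt(Ne), with Ne = 590.5 / tex_warp
Step 1: Ne = 590.5 / 38 = 15.539
Step 2: sqrt(Ne) = sqrt(15.539) = 3.942
Step 3: K1 = 57 / 3.942 = 14.5

14.5


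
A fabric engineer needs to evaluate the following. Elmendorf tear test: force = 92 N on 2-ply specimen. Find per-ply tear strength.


Formula: Per-ply strength = Total force / Number of plies
Per-ply = 92 N / 2
Per-ply = 46 N

46 N


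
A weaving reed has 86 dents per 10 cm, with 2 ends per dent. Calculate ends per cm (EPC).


Formula: EPC = (dents per 10 cm * ends per dent) / 10
Step 1: Total ends per 10 cm = 86 * 2 = 172
Step 2: EPC = 172 / 10 = 17.2 ends/cm

17.2 ends/cm


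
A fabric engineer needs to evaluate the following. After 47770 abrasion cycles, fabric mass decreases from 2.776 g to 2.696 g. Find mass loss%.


Formula: Mass loss% = ((m_before - m_after) / m_before) * 100
Step 1: Mass loss = 2.776 - 2.696 = 0.08 g
Step 2: Ratio = 0.08 / 2.776 = 0.0288184
Step 3: Mass loss% = 0.0288184 * 100 = 2.88184% ≈ 2.88%

2.88%


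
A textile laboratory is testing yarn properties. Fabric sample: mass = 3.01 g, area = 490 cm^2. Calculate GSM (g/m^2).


Formula: GSM = mass_g / area_m2
Step 1: Convert area: 490 cm^2 = 490 / 10000 = 0.049 m^2
Step 2: GSM = 3.01 g / 0.049 m^2 = 61.4 g/m^2

61.4 g/m^2


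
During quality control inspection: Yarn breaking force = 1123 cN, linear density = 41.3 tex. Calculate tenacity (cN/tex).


Formula: Tenacity = Breaking force / Linear density
Tenacity = 1123 cN / 41.3 tex
Tenacity = 27.19 cN/tex

27.19 cN/tex


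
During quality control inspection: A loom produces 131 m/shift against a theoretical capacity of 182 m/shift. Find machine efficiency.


Formula: Efficiency% = (Actual output / Theoretical output) * 100
Efficiency% = (131 / 182) * 100
Efficiency% = 0.71978 * 100 = 71.978% ≈ 72.0%

72.0%


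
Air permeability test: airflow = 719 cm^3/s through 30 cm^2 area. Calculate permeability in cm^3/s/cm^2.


Formula: Air Permeability = Airflow / Test Area
AP = 719 cm^3/s / 30 cm^2
AP = 24.0 cm^3/s/cm^2

24.0 cm^3/s/cm^2


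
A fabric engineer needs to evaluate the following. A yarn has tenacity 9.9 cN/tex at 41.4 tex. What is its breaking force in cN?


Formula: Breaking force = Tenacity * Linear density
F = 9.9 cN/tex * 41.4 tex
F = 409.86 cN

409.86 cN


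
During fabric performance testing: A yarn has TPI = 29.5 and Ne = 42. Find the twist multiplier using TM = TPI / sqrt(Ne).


Formula: TM = TPI / sqrt(Ne)
Step 1: sqrt(Ne) = sqrt(42) = 6.4807
Step 2: TM = 29.5 / 6.4807 = 4.55

4.55 TM


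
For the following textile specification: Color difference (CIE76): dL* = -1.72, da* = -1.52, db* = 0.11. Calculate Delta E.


Formula: Delta E = sqrt(dL*^2 + da*^2 + db*^2)
Step 1: dL*^2 = (-1.72)^2 = 2.9584
Step 2: da*^2 = (-1.52)^2 = 2.3104
Step 3: db*^2 = 0.11^2 = 0.0121
Step 4: Sum = 2.9584 + 2.3104 + 0.0121 = 5.2809
Step 5: Delta E = sqrt(5.2809) = 2.3

2.3 Delta E


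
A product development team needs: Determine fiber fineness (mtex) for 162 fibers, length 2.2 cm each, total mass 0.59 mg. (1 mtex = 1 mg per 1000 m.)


Formula: fineness (mtex) = mass (mg) / total length (km) = (mass_mg / total_length_m) * 1000
Step 1: Convert fiber length: 2.2 cm = 0.022 m
Step 2: Total fiber length = 162 * 0.022 = 3.564 m
Step 3: Linear density = 0.59 mg / 3.564 m = 0.1655 mg/m
Step 4: fineness = 0.1655 * 1000 = 165.5 mtex

165.5 mtex


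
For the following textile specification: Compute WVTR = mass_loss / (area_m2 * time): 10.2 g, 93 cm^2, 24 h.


Formula: WVTR = mass_loss / (area * time)
Step 1: Convert area: 93 cm^2 = 0.0093 m^2
Step 2: WVTR = 10.2 g / (0.0093 m^2 * 24 h)
Step 3: WVTR = 10.2 / 0.2232 = 45.7 g/m^2/h

45.7 g/m^2/h


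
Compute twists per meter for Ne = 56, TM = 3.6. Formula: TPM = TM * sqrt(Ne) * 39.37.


Formula: TPM = TM * sqrt(Ne) * 39.37
Step 1: sqrt(Ne) = sqrt(56) = 7.4833
Step 2: TM * sqrt(Ne) = 3.6 * 7.4833 = 26.9399
Step 3: TPM = 26.9399 * 39.37 = 1061 twists/m

1061 twists/m
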